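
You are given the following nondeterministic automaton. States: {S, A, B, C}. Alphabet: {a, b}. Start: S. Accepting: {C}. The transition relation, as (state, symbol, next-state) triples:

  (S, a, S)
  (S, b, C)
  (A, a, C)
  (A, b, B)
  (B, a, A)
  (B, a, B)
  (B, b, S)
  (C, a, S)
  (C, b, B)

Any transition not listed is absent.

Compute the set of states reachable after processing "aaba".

Start in {S}.
Read 'a': S→{S}; now {S}.
Read 'a': S→{S}; now {S}.
Read 'b': S→{C}; now {C}.
Read 'a': C→{S}; now {S}.

{S}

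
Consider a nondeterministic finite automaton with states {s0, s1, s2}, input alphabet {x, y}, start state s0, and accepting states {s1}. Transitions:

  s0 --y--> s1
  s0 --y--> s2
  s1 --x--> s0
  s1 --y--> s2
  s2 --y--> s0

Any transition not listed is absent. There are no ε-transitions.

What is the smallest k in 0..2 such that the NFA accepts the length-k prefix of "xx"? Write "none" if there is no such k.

Start in {s0}.
Read 'x': s0→∅; now ∅.
The set is empty and remains empty for the remaining 1 symbol.
No reachable set along the way intersects F.

none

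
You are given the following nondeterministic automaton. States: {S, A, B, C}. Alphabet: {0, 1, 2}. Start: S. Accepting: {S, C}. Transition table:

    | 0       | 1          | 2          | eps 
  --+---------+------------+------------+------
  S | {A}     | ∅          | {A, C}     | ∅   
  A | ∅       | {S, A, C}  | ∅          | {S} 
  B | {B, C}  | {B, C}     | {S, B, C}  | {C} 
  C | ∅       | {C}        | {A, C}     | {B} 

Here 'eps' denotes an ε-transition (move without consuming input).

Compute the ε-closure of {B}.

{B, C}

Begin with {B}.
ε-move B → C; add C.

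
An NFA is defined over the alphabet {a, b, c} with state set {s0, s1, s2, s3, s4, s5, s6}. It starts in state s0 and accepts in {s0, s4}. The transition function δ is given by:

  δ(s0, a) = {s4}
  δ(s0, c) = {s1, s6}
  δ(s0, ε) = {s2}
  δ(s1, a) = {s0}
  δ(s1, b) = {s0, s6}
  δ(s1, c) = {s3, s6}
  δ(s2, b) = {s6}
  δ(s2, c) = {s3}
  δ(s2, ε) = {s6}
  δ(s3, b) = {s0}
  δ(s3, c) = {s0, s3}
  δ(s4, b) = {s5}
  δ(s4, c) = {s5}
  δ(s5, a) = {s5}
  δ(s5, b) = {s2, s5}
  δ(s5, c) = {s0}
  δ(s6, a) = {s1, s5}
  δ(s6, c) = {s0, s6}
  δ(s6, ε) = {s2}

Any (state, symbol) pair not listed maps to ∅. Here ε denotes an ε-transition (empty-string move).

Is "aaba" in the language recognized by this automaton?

No

Start: ε-closure({s0}) = {s0, s2, s6}.
Read 'a': {s0, s2, s6} → {s1, s4, s5}.
Read 'a': {s1, s4, s5} → {s0, s2, s5, s6}.
Read 'b': {s0, s2, s5, s6} → {s2, s5, s6}.
Read 'a': {s2, s5, s6} → {s1, s5}.
The final set {s1, s5} contains no accepting state.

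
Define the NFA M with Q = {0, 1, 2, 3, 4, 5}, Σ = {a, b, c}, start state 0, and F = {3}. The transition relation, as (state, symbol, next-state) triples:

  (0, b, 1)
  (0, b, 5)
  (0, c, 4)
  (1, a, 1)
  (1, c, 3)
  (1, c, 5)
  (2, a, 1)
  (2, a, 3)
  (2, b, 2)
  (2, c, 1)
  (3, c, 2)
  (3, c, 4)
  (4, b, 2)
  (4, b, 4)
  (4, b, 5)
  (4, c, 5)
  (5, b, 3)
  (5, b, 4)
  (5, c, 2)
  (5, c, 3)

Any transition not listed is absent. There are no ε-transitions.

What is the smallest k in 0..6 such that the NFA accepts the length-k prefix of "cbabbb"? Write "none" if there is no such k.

Start in {0}.
Read 'c': 0→{4}; now {4}.
Read 'b': 4→{2, 4, 5}; now {2, 4, 5}.
Read 'a': 2→{1, 3}, 4→∅, 5→∅; now {1, 3}.
None of the earlier sets intersect F, but {1, 3} does.

3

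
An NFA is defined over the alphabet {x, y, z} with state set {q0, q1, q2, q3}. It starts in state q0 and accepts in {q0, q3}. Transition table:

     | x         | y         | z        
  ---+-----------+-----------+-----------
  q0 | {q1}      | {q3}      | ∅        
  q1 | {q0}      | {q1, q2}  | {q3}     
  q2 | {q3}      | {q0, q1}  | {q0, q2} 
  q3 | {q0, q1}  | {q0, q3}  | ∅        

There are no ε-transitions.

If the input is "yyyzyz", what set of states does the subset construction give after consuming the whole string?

∅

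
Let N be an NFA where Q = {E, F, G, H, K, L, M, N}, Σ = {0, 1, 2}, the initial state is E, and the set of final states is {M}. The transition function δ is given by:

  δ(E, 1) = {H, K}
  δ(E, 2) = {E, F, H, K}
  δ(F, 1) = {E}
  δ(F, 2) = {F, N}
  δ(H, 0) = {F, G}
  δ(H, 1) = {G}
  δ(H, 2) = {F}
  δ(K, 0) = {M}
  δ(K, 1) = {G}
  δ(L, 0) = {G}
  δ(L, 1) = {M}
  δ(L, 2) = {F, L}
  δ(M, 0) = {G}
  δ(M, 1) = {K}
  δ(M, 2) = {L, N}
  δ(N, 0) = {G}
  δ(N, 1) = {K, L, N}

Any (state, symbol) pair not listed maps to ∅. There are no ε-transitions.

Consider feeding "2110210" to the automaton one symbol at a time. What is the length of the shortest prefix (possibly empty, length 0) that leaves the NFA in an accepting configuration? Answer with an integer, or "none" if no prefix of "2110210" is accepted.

Start in {E}.
Read '2': {E} → {E, F, H, K}.
Read '1': {E, F, H, K} → {E, G, H, K}.
Read '1': {E, G, H, K} → {G, H, K}.
Read '0': {G, H, K} → {F, G, M}.
None of the earlier sets intersect F, but {F, G, M} does.

4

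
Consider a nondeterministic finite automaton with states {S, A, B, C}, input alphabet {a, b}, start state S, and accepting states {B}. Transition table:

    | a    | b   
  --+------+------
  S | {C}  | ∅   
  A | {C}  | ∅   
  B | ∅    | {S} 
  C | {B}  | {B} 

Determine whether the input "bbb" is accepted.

Start in {S}.
Read 'b': S→∅; now ∅.
The set is empty and remains empty for the remaining 2 symbols.
The final set ∅ contains no accepting state.

No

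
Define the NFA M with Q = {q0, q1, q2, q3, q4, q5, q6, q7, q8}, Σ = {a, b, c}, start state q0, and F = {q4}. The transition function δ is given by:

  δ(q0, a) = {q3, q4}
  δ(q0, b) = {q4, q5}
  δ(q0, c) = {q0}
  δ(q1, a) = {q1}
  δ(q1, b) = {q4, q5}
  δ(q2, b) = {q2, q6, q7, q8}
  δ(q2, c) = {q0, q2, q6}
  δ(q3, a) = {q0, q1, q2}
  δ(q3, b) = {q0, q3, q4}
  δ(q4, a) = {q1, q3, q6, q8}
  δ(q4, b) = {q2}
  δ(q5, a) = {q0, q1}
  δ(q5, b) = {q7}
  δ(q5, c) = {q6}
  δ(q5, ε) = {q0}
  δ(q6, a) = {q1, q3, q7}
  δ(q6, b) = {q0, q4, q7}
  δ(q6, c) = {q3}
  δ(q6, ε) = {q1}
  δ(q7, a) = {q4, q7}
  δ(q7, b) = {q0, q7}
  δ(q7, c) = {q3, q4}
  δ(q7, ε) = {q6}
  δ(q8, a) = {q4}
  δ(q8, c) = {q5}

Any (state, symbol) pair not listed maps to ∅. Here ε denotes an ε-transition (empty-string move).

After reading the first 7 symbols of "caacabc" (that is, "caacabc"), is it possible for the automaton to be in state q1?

Yes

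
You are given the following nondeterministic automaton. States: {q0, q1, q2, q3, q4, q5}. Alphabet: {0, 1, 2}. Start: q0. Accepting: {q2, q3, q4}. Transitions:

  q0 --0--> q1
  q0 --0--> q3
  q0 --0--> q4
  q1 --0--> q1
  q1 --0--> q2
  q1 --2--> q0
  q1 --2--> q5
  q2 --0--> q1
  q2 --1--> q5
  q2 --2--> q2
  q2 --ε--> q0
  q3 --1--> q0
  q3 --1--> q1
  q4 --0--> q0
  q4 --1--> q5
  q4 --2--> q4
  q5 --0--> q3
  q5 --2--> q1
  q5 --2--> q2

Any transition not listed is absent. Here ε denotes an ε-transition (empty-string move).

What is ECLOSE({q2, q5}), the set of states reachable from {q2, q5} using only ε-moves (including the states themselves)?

Begin with {q2, q5}.
ε-move q2 → q0; add q0.

{q0, q2, q5}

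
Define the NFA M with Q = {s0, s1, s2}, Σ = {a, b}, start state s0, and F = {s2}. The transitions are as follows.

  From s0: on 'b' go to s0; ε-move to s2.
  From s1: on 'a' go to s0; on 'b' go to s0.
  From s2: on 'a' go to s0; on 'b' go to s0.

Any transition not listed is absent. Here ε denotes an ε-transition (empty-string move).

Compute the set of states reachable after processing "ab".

{s0, s2}

Start: ε-closure({s0}) = {s0, s2}.
Read 'a': s0→∅, s2→{s0}; union {s0}; ε-closure = {s0, s2}.
Read 'b': s0→{s0}, s2→{s0}; union {s0}; ε-closure = {s0, s2}.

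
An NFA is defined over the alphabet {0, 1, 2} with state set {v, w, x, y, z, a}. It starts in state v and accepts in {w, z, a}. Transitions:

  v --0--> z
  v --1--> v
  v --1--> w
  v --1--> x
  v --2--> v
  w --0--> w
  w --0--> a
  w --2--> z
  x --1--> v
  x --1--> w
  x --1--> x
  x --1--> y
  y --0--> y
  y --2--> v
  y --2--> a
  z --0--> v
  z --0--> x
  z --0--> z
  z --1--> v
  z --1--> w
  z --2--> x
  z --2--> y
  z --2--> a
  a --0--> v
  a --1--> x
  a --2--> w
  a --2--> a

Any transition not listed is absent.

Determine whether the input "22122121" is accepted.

Yes

Start in {v}.
Read '2': v→{v}; now {v}.
Read '2': v→{v}; now {v}.
Read '1': v→{v, w, x}; now {v, w, x}.
Read '2': v→{v}, w→{z}, x→∅; now {v, z}.
Read '2': v→{v}, z→{x, y, a}; now {v, x, y, a}.
Read '1': v→{v, w, x}, x→{v, w, x, y}, y→∅, a→{x}; now {v, w, x, y}.
Read '2': v→{v}, w→{z}, x→∅, y→{v, a}; now {v, z, a}.
Read '1': v→{v, w, x}, z→{v, w}, a→{x}; now {v, w, x}.
The final set {v, w, x} contains the accepting state w.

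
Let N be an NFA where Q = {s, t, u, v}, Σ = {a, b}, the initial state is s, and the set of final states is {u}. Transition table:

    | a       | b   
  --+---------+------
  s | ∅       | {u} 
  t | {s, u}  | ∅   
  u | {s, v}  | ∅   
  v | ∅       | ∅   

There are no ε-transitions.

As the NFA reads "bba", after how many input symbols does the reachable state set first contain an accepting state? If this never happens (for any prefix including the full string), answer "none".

1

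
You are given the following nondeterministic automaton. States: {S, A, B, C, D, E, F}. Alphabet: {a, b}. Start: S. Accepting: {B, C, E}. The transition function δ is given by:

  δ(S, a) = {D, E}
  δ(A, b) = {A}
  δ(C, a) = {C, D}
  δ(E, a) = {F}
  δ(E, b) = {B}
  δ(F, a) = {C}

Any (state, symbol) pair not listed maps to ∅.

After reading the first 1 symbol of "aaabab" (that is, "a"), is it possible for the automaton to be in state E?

Start in {S}.
Read 'a': {S} → {D, E}.
State E is in {D, E}.

Yes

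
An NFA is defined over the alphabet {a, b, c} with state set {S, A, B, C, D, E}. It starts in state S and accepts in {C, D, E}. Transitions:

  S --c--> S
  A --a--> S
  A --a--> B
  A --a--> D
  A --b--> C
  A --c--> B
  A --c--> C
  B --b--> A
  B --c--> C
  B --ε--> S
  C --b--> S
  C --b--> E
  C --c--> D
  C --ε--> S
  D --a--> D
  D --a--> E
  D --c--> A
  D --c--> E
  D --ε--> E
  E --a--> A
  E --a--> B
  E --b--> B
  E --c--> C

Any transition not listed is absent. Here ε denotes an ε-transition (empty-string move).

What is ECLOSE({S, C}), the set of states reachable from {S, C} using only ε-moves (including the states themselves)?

Begin with {S, C}.
No ε-moves leave this set, so the closure equals the set itself.

{S, C}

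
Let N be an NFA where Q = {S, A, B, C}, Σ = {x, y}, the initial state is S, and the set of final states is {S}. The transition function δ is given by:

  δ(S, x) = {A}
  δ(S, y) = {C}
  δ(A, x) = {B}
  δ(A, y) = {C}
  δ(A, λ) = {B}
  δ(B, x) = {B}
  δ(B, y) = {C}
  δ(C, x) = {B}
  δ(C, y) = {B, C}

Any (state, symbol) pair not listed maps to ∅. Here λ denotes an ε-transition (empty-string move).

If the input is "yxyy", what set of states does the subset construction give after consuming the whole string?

{B, C}

Start in {S}.
Read 'y': {S} → {C}.
Read 'x': {C} → {B}.
Read 'y': {B} → {C}.
Read 'y': {C} → {B, C}.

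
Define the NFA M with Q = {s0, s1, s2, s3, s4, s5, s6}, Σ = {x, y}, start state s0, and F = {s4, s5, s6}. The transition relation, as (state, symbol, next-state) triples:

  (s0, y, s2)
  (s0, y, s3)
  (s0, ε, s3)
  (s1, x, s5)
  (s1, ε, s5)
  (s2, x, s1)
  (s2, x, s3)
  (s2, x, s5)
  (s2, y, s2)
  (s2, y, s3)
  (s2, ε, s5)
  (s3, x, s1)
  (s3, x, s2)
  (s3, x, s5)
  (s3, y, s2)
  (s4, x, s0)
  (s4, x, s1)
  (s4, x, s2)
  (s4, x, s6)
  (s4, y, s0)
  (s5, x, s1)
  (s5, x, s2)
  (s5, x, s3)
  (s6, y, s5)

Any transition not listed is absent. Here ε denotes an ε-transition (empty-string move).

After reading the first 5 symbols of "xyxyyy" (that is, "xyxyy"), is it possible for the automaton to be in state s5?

Yes

Start: ε-closure({s0}) = {s0, s3}.
Read 'x': {s0, s3} → {s1, s2, s5}.
Read 'y': {s1, s2, s5} → {s2, s3, s5}.
Read 'x': {s2, s3, s5} → {s1, s2, s3, s5}.
Read 'y': {s1, s2, s3, s5} → {s2, s3, s5}.
Read 'y': {s2, s3, s5} → {s2, s3, s5}.
State s5 is in {s2, s3, s5}.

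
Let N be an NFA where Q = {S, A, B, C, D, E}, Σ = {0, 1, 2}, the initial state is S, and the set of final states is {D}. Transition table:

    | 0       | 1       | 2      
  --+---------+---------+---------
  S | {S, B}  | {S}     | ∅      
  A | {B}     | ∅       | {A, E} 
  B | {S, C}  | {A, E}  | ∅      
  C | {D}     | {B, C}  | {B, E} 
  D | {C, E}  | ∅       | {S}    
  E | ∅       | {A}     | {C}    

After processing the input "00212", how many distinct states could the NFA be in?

3

Start in {S}.
Read '0': {S} → {S, B}.
Read '0': {S, B} → {S, B, C}.
Read '2': {S, B, C} → {B, E}.
Read '1': {B, E} → {A, E}.
Read '2': {A, E} → {A, C, E}.
That set has 3 states.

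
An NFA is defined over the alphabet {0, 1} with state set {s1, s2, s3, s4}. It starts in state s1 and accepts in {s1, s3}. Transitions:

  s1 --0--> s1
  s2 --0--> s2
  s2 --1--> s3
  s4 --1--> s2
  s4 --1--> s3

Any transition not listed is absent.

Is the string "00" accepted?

Start in {s1}.
Read '0': s1→{s1}; now {s1}.
Read '0': s1→{s1}; now {s1}.
The final set {s1} contains the accepting state s1.

Yes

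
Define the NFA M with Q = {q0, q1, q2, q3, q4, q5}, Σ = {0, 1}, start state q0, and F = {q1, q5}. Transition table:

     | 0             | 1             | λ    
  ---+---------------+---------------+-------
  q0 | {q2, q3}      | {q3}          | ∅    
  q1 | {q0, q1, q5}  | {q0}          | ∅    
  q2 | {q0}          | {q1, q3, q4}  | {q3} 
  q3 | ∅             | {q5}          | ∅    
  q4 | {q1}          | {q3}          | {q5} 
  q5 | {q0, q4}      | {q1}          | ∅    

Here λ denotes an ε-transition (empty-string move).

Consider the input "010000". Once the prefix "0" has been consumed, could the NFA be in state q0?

Start in {q0}.
Read '0': {q0} → {q2, q3}.
State q0 is not in {q2, q3}.

No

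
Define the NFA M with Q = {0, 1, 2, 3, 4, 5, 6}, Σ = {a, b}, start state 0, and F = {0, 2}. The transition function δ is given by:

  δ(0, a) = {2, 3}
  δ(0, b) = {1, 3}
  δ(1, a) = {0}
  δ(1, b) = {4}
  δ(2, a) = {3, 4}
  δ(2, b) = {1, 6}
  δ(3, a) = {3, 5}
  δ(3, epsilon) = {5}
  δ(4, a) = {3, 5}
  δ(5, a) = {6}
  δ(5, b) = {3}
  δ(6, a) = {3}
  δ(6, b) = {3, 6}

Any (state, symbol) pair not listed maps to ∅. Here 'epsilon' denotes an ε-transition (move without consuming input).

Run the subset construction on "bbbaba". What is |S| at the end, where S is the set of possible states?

3

Start in {0}.
Read 'b': {0} → {1, 3, 5}.
Read 'b': {1, 3, 5} → {3, 4, 5}.
Read 'b': {3, 4, 5} → {3, 5}.
Read 'a': {3, 5} → {3, 5, 6}.
Read 'b': {3, 5, 6} → {3, 5, 6}.
Read 'a': {3, 5, 6} → {3, 5, 6}.
That set has 3 states.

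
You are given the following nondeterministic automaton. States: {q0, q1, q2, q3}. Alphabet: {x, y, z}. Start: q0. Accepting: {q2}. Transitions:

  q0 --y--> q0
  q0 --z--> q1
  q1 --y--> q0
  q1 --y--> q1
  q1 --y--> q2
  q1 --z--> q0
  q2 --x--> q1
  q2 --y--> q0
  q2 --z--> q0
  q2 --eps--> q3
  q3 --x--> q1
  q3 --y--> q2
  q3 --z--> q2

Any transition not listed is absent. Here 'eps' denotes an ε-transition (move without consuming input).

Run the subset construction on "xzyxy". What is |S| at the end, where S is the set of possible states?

Start in {q0}.
Read 'x': q0→∅; now ∅.
The set is empty and remains empty for the remaining 4 symbols.
That set has 0 states.

0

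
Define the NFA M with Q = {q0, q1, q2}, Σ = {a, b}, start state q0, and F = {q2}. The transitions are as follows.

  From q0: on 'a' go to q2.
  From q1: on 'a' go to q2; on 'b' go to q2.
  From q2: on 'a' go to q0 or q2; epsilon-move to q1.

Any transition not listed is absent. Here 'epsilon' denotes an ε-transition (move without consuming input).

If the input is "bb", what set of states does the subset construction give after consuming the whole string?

Start in {q0}.
Read 'b': {q0} → ∅.
The set is empty and remains empty for the remaining 1 symbol.

∅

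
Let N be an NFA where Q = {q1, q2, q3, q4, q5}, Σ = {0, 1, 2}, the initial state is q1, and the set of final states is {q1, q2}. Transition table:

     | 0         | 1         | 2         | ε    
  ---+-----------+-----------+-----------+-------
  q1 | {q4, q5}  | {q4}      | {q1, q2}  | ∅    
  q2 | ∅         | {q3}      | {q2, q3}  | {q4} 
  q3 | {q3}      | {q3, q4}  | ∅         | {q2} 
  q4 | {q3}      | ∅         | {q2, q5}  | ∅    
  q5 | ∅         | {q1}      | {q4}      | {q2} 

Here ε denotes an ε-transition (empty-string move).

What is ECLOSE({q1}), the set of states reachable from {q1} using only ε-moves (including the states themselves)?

Begin with {q1}.
No ε-moves leave this set, so the closure equals the set itself.

{q1}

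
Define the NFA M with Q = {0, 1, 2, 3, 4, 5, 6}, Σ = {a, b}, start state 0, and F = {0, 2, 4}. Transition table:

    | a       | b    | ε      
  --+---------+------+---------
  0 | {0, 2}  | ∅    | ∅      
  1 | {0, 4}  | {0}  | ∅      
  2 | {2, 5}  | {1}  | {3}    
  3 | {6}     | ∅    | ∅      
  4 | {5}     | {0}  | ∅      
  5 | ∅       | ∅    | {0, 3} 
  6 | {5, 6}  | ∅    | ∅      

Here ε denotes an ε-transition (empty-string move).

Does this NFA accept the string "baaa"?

Start in {0}.
Read 'b': {0} → ∅.
The set is empty and remains empty for the remaining 3 symbols.
The final set ∅ contains no accepting state.

No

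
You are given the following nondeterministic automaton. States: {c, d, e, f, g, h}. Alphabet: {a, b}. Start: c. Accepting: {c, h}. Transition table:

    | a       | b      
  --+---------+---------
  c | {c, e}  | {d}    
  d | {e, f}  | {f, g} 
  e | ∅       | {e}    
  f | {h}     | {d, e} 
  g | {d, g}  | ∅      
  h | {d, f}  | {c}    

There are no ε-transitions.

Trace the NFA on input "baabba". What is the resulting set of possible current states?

{e, f}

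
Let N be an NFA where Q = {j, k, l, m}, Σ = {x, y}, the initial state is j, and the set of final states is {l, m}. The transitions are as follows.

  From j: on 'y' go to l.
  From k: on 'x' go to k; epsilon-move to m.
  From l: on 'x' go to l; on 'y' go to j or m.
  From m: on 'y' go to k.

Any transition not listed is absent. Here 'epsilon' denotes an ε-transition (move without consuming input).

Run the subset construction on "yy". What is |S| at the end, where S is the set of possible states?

Start in {j}.
Read 'y': j→{l}; now {l}.
Read 'y': l→{j, m}; now {j, m}.
That set has 2 states.

2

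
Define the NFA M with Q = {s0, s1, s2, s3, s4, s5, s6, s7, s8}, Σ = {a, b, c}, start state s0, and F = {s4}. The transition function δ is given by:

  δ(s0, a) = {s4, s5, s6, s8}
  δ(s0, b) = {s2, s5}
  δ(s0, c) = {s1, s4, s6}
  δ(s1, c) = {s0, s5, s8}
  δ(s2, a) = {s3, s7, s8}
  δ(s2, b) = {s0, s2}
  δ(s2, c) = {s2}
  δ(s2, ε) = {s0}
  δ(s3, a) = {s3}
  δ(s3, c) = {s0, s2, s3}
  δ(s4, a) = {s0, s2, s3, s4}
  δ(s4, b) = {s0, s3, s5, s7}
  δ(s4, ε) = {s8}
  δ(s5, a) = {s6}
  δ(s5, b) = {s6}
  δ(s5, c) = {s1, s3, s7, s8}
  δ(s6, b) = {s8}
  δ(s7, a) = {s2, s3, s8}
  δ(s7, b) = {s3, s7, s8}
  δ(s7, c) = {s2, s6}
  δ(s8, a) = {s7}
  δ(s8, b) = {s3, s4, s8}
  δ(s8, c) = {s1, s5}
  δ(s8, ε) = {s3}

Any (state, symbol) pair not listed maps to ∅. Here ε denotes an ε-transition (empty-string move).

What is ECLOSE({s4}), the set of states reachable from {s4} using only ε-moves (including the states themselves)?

Begin with {s4}.
ε-move s4 → s8; add s8.
ε-move s8 → s3; add s3.

{s3, s4, s8}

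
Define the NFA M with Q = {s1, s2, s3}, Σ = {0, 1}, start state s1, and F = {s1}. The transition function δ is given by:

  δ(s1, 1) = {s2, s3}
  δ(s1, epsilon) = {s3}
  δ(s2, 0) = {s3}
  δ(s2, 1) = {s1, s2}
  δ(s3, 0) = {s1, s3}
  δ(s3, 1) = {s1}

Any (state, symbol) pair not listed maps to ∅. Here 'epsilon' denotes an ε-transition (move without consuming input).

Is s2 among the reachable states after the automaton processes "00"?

Start: ε-closure({s1}) = {s1, s3}.
Read '0': s1→∅, s3→{s1, s3}; now {s1, s3}.
Read '0': s1→∅, s3→{s1, s3}; now {s1, s3}.
State s2 is not in {s1, s3}.

No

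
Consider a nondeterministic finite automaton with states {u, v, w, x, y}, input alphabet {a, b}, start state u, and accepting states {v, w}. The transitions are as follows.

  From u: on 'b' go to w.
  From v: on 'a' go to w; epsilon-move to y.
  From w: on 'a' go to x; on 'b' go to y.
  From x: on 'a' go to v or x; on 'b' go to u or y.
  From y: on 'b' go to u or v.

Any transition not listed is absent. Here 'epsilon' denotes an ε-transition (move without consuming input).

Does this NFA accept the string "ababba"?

Start in {u}.
Read 'a': {u} → ∅.
The set is empty and remains empty for the remaining 5 symbols.
The final set ∅ contains no accepting state.

No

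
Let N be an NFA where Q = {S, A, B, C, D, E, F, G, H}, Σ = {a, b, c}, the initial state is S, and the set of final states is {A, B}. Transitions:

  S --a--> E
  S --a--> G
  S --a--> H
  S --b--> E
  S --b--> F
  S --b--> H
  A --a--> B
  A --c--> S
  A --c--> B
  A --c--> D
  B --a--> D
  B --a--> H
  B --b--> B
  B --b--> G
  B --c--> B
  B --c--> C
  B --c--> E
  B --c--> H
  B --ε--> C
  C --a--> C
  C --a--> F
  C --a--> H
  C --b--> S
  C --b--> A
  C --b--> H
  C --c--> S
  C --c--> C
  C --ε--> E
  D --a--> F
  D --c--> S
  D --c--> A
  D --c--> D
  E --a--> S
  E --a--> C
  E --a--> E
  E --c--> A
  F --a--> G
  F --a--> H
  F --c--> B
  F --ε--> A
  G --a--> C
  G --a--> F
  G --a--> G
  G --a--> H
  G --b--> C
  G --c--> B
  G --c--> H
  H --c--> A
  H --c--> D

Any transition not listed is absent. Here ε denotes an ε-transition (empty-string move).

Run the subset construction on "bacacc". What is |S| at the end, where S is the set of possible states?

Start in {S}.
Read 'b': {S} → {A, E, F, H}.
Read 'a': {A, E, F, H} → {S, B, C, E, G, H}.
Read 'c': {S, B, C, E, G, H} → {S, A, B, C, D, E, H}.
Read 'a': {S, A, B, C, D, E, H} → {S, A, B, C, D, E, F, G, H}.
Read 'c': {S, A, B, C, D, E, F, G, H} → {S, A, B, C, D, E, H}.
Read 'c': {S, A, B, C, D, E, H} → {S, A, B, C, D, E, H}.
That set has 7 states.

7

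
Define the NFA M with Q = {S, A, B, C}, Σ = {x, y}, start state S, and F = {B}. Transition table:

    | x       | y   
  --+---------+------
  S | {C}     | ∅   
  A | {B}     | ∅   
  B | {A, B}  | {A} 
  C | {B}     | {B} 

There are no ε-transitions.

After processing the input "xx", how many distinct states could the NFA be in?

1

Start in {S}.
Read 'x': S→{C}; now {C}.
Read 'x': C→{B}; now {B}.
That set has 1 state.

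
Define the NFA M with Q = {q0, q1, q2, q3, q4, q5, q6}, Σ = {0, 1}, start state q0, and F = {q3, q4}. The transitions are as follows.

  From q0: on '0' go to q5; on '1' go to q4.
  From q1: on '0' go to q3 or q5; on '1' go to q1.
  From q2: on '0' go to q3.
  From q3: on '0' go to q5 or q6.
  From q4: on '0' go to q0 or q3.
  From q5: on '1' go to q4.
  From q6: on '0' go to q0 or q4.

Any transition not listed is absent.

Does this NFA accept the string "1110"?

No

Start in {q0}.
Read '1': q0→{q4}; now {q4}.
Read '1': q4→∅; now ∅.
The set is empty and remains empty for the remaining 2 symbols.
The final set ∅ contains no accepting state.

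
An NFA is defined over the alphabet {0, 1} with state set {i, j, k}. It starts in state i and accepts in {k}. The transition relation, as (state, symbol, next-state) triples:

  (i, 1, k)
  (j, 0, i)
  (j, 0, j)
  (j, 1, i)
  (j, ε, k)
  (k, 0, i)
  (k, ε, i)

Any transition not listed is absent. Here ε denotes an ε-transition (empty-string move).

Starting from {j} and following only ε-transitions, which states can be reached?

{i, j, k}

Begin with {j}.
ε-move j → k; add k.
ε-move k → i; add i.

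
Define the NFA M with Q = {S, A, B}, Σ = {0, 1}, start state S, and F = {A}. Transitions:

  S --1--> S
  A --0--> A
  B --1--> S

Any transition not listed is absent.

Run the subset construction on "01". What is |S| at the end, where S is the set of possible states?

0

Start in {S}.
Read '0': {S} → ∅.
The set is empty and remains empty for the remaining 1 symbol.
That set has 0 states.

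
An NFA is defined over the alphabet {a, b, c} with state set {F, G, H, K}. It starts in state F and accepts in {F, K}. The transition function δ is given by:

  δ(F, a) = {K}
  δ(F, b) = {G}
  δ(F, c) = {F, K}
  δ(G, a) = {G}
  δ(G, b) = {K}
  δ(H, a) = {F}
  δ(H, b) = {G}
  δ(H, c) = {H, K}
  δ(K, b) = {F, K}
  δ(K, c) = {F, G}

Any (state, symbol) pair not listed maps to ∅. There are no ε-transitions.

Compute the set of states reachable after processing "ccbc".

Start in {F}.
Read 'c': F→{F, K}; now {F, K}.
Read 'c': F→{F, K}, K→{F, G}; now {F, G, K}.
Read 'b': F→{G}, G→{K}, K→{F, K}; now {F, G, K}.
Read 'c': F→{F, K}, G→∅, K→{F, G}; now {F, G, K}.

{F, G, K}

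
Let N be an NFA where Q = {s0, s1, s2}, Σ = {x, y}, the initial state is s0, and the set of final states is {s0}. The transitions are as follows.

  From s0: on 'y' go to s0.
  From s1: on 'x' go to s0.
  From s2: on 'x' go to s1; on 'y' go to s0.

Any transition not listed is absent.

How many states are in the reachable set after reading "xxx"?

Start in {s0}.
Read 'x': s0→∅; now ∅.
The set is empty and remains empty for the remaining 2 symbols.
That set has 0 states.

0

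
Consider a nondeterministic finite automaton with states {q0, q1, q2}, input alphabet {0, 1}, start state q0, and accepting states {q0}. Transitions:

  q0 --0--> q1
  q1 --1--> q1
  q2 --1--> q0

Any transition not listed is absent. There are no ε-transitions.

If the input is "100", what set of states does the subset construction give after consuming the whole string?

∅

Start in {q0}.
Read '1': {q0} → ∅.
The set is empty and remains empty for the remaining 2 symbols.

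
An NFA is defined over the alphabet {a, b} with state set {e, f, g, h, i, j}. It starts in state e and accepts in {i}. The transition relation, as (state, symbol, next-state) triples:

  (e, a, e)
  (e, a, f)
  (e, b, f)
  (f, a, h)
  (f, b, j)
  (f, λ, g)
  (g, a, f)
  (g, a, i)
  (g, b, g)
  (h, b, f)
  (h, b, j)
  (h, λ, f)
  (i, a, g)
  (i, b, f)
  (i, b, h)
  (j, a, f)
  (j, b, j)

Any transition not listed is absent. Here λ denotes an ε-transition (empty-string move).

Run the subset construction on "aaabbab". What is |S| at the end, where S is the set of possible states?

Start in {e}.
Read 'a': e→{e, f}; union {e, f}; ε-closure = {e, f, g}.
Read 'a': e→{e, f}, f→{h}, g→{f, i}; union {e, f, h, i}; ε-closure = {e, f, g, h, i}.
Read 'a': e→{e, f}, f→{h}, g→{f, i}, h→∅, i→{g}; now {e, f, g, h, i}.
Read 'b': e→{f}, f→{j}, g→{g}, h→{f, j}, i→{f, h}; now {f, g, h, j}.
Read 'b': f→{j}, g→{g}, h→{f, j}, j→{j}; now {f, g, j}.
Read 'a': f→{h}, g→{f, i}, j→{f}; union {f, h, i}; ε-closure = {f, g, h, i}.
Read 'b': f→{j}, g→{g}, h→{f, j}, i→{f, h}; now {f, g, h, j}.
That set has 4 states.

4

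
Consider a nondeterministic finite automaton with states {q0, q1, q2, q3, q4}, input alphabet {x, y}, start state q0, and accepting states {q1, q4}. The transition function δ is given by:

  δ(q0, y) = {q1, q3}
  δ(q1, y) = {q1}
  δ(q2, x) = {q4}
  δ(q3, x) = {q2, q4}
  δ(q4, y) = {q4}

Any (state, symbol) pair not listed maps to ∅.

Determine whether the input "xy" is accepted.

No

Start in {q0}.
Read 'x': {q0} → ∅.
The set is empty and remains empty for the remaining 1 symbol.
The final set ∅ contains no accepting state.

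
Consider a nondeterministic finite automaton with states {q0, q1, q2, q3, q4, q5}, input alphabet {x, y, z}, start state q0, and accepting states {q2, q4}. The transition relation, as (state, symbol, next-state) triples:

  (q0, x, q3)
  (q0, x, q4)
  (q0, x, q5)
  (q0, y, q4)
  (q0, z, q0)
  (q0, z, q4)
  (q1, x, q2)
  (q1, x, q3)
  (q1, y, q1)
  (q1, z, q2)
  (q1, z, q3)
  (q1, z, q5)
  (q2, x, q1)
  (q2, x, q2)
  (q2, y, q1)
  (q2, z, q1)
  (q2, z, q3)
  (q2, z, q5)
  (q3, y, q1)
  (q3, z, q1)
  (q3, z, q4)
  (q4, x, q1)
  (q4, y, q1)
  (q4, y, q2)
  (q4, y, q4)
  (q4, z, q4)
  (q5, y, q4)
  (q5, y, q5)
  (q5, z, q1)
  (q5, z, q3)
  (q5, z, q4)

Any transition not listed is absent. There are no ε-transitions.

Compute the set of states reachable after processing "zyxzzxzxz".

{q1, q2, q3, q4, q5}

Start in {q0}.
Read 'z': q0→{q0, q4}; now {q0, q4}.
Read 'y': q0→{q4}, q4→{q1, q2, q4}; now {q1, q2, q4}.
Read 'x': q1→{q2, q3}, q2→{q1, q2}, q4→{q1}; now {q1, q2, q3}.
Read 'z': q1→{q2, q3, q5}, q2→{q1, q3, q5}, q3→{q1, q4}; now {q1, q2, q3, q4, q5}.
Read 'z': q1→{q2, q3, q5}, q2→{q1, q3, q5}, q3→{q1, q4}, q4→{q4}, q5→{q1, q3, q4}; now {q1, q2, q3, q4, q5}.
Read 'x': q1→{q2, q3}, q2→{q1, q2}, q3→∅, q4→{q1}, q5→∅; now {q1, q2, q3}.
Read 'z': q1→{q2, q3, q5}, q2→{q1, q3, q5}, q3→{q1, q4}; now {q1, q2, q3, q4, q5}.
Read 'x': q1→{q2, q3}, q2→{q1, q2}, q3→∅, q4→{q1}, q5→∅; now {q1, q2, q3}.
Read 'z': q1→{q2, q3, q5}, q2→{q1, q3, q5}, q3→{q1, q4}; now {q1, q2, q3, q4, q5}.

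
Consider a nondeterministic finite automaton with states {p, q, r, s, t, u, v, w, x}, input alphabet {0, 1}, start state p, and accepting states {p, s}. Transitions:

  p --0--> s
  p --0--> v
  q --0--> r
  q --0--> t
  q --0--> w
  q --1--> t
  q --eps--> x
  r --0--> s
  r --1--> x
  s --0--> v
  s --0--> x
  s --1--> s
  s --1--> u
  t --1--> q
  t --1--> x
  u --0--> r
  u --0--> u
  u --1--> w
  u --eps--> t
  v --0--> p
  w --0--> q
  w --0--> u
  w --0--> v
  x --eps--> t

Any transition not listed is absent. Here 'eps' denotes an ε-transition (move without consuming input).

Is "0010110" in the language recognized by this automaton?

No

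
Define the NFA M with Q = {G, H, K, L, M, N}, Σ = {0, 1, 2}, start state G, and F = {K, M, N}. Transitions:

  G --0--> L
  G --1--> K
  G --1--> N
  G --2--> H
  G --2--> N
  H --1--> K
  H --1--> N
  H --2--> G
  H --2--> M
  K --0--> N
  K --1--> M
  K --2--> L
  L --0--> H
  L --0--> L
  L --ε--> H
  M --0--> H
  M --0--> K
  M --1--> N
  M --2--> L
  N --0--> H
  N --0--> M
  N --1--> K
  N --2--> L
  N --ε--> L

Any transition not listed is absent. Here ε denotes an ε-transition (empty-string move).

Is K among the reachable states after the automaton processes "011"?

Yes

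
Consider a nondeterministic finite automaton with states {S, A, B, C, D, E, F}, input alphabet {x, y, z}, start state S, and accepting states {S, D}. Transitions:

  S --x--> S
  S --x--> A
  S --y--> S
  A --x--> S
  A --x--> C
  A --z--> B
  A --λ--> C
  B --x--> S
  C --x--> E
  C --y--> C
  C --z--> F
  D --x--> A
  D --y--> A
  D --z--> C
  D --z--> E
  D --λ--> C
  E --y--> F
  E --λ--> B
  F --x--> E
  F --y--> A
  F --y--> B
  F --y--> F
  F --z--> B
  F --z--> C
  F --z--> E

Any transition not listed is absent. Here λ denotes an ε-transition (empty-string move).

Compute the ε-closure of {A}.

Begin with {A}.
ε-move A → C; add C.

{A, C}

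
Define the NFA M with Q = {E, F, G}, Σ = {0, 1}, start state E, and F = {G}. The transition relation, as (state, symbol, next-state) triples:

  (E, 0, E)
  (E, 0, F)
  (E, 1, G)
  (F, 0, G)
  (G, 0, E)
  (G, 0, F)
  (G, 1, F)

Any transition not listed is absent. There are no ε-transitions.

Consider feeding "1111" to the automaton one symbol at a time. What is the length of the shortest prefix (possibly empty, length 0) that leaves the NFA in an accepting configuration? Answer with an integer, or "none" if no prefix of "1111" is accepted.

Start in {E}.
Read '1': {E} → {G}.
None of the earlier sets intersect F, but {G} does.

1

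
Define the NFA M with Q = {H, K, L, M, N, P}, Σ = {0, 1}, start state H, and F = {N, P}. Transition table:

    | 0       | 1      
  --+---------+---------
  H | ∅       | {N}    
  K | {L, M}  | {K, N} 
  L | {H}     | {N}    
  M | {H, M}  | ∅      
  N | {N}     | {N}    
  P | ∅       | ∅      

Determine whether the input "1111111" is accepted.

Yes

Start in {H}.
Read '1': H→{N}; now {N}.
Read '1': N→{N}; now {N}.
Read '1': N→{N}; now {N}.
Read '1': N→{N}; now {N}.
Read '1': N→{N}; now {N}.
Read '1': N→{N}; now {N}.
Read '1': N→{N}; now {N}.
The final set {N} contains the accepting state N.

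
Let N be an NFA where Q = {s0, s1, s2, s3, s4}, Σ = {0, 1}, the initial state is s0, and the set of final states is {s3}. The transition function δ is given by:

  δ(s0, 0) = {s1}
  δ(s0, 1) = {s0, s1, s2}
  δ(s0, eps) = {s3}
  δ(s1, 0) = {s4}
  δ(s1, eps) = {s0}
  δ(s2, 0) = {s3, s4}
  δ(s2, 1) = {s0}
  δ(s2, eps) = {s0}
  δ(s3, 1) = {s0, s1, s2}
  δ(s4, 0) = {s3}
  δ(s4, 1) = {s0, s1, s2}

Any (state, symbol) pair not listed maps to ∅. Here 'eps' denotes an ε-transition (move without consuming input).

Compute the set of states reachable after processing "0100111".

Start: ε-closure({s0}) = {s0, s3}.
Read '0': s0→{s1}, s3→∅; union {s1}; ε-closure = {s0, s1, s3}.
Read '1': s0→{s0, s1, s2}, s1→∅, s3→{s0, s1, s2}; union {s0, s1, s2}; ε-closure = {s0, s1, s2, s3}.
Read '0': s0→{s1}, s1→{s4}, s2→{s3, s4}, s3→∅; union {s1, s3, s4}; ε-closure = {s0, s1, s3, s4}.
Read '0': s0→{s1}, s1→{s4}, s3→∅, s4→{s3}; union {s1, s3, s4}; ε-closure = {s0, s1, s3, s4}.
Read '1': s0→{s0, s1, s2}, s1→∅, s3→{s0, s1, s2}, s4→{s0, s1, s2}; union {s0, s1, s2}; ε-closure = {s0, s1, s2, s3}.
Read '1': s0→{s0, s1, s2}, s1→∅, s2→{s0}, s3→{s0, s1, s2}; union {s0, s1, s2}; ε-closure = {s0, s1, s2, s3}.
Read '1': s0→{s0, s1, s2}, s1→∅, s2→{s0}, s3→{s0, s1, s2}; union {s0, s1, s2}; ε-closure = {s0, s1, s2, s3}.

{s0, s1, s2, s3}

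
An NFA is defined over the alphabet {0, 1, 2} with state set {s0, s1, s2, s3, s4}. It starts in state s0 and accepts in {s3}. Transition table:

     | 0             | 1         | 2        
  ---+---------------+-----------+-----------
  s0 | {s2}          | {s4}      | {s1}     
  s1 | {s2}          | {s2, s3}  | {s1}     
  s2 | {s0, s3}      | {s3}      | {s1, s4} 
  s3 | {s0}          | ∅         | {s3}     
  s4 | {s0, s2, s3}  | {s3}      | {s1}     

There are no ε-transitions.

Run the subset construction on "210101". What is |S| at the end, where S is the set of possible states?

Start in {s0}.
Read '2': {s0} → {s1}.
Read '1': {s1} → {s2, s3}.
Read '0': {s2, s3} → {s0, s3}.
Read '1': {s0, s3} → {s4}.
Read '0': {s4} → {s0, s2, s3}.
Read '1': {s0, s2, s3} → {s3, s4}.
That set has 2 states.

2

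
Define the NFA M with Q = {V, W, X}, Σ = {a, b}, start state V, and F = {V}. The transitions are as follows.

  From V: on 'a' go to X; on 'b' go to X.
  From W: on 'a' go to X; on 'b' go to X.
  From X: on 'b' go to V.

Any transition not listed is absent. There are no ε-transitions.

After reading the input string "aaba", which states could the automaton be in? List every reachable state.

Start in {V}.
Read 'a': V→{X}; now {X}.
Read 'a': X→∅; now ∅.
The set is empty and remains empty for the remaining 2 symbols.

∅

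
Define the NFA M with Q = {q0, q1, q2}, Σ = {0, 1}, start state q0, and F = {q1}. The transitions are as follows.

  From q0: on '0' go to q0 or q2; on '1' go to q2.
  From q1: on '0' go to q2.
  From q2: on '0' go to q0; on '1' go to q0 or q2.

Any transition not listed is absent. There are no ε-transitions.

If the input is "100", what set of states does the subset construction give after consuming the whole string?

Start in {q0}.
Read '1': q0→{q2}; now {q2}.
Read '0': q2→{q0}; now {q0}.
Read '0': q0→{q0, q2}; now {q0, q2}.

{q0, q2}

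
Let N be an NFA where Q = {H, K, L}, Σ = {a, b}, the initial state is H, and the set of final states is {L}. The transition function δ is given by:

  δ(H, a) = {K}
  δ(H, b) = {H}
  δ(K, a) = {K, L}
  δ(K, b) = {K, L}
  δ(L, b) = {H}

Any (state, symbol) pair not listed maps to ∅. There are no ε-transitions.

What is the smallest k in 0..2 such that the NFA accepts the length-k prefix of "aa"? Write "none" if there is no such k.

2

Start in {H}.
Read 'a': H→{K}; now {K}.
Read 'a': K→{K, L}; now {K, L}.
None of the earlier sets intersect F, but {K, L} does.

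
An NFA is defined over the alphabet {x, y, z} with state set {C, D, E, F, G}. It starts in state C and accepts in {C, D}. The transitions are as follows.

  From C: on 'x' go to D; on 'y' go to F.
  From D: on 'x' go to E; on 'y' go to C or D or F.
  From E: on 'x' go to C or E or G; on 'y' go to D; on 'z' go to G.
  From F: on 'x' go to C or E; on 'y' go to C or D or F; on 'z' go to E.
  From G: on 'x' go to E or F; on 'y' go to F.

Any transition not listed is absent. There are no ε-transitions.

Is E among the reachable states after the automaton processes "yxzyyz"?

Yes

Start in {C}.
Read 'y': {C} → {F}.
Read 'x': {F} → {C, E}.
Read 'z': {C, E} → {G}.
Read 'y': {G} → {F}.
Read 'y': {F} → {C, D, F}.
Read 'z': {C, D, F} → {E}.
State E is in {E}.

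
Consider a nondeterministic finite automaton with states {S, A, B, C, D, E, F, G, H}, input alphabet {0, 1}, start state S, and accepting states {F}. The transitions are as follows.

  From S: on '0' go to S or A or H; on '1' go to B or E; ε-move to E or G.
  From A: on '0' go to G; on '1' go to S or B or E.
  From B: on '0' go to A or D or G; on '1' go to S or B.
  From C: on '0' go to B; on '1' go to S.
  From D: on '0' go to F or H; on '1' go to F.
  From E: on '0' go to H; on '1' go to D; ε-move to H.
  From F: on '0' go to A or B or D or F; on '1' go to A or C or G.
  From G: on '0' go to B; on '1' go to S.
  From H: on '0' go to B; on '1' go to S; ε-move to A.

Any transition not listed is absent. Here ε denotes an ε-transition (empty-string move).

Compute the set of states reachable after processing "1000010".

{S, A, B, D, E, F, G, H}

Start: ε-closure({S}) = {S, A, E, G, H}.
Read '1': S→{B, E}, A→{S, B, E}, E→{D}, G→{S}, H→{S}; union {S, B, D, E}; ε-closure = {S, A, B, D, E, G, H}.
Read '0': S→{S, A, H}, A→{G}, B→{A, D, G}, D→{F, H}, E→{H}, G→{B}, H→{B}; union {S, A, B, D, F, G, H}; ε-closure = {S, A, B, D, E, F, G, H}.
Read '0': S→{S, A, H}, A→{G}, B→{A, D, G}, D→{F, H}, E→{H}, F→{A, B, D, F}, G→{B}, H→{B}; union {S, A, B, D, F, G, H}; ε-closure = {S, A, B, D, E, F, G, H}.
Read '0': S→{S, A, H}, A→{G}, B→{A, D, G}, D→{F, H}, E→{H}, F→{A, B, D, F}, G→{B}, H→{B}; union {S, A, B, D, F, G, H}; ε-closure = {S, A, B, D, E, F, G, H}.
Read '0': S→{S, A, H}, A→{G}, B→{A, D, G}, D→{F, H}, E→{H}, F→{A, B, D, F}, G→{B}, H→{B}; union {S, A, B, D, F, G, H}; ε-closure = {S, A, B, D, E, F, G, H}.
Read '1': S→{B, E}, A→{S, B, E}, B→{S, B}, D→{F}, E→{D}, F→{A, C, G}, G→{S}, H→{S}; union {S, A, B, C, D, E, F, G}; ε-closure = {S, A, B, C, D, E, F, G, H}.
Read '0': S→{S, A, H}, A→{G}, B→{A, D, G}, C→{B}, D→{F, H}, E→{H}, F→{A, B, D, F}, G→{B}, H→{B}; union {S, A, B, D, F, G, H}; ε-closure = {S, A, B, D, E, F, G, H}.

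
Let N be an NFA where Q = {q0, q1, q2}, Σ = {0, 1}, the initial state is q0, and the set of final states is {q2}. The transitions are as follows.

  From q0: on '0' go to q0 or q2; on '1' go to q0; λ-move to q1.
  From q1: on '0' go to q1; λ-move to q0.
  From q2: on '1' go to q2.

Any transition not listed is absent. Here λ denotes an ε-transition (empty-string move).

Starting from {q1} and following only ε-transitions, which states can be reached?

Begin with {q1}.
ε-move q1 → q0; add q0.

{q0, q1}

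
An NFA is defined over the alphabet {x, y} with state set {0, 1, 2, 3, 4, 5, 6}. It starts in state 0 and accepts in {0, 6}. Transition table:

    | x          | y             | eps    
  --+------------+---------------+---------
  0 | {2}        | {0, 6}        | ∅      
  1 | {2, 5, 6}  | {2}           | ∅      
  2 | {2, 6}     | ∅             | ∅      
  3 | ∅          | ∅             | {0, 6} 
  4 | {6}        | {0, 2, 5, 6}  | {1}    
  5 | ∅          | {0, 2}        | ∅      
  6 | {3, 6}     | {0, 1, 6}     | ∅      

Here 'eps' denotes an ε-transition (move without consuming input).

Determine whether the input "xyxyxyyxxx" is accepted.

Start in {0}.
Read 'x': {0} → {2}.
Read 'y': {2} → ∅.
The set is empty and remains empty for the remaining 8 symbols.
The final set ∅ contains no accepting state.

No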